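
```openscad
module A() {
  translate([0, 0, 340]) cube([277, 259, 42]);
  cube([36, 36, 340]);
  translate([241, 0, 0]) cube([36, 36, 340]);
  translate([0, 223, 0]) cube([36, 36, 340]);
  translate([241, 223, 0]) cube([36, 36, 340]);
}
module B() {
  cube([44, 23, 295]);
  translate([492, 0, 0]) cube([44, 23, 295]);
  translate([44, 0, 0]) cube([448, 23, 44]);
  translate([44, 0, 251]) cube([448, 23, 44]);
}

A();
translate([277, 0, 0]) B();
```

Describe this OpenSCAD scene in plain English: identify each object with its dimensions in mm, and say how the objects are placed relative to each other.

A is a four-legged stool. The seat is a 277×259×42 mm slab whose top surface is at z = 382 mm; four square legs, each 36×36 mm in cross-section, run from the floor (z = 0) to the underside of the seat, each flush with a corner of the seat.

B is a picture frame with a 448×207 mm rectangular opening (x by z) and a uniform 44 mm border on every side. Frame depth is 23 mm along y. It is built from two vertical stiles running the full outside height and two horizontal rails spanning the gap between the stiles.

The picture frame is against the stool's +x side, with their −y faces flush.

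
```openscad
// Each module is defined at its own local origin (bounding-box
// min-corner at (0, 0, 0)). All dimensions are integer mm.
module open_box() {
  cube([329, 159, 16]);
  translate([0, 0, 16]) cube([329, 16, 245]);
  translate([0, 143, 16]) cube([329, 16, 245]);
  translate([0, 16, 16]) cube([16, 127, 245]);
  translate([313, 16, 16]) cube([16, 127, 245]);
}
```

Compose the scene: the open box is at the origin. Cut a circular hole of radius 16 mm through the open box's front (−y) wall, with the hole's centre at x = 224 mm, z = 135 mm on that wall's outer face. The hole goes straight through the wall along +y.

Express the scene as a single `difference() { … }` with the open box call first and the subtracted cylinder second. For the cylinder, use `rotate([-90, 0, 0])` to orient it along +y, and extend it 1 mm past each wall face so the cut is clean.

difference() {
  open_box();
  translate([224, -1, 135]) rotate([-90, 0, 0]) cylinder(h = 18, r = 16);
}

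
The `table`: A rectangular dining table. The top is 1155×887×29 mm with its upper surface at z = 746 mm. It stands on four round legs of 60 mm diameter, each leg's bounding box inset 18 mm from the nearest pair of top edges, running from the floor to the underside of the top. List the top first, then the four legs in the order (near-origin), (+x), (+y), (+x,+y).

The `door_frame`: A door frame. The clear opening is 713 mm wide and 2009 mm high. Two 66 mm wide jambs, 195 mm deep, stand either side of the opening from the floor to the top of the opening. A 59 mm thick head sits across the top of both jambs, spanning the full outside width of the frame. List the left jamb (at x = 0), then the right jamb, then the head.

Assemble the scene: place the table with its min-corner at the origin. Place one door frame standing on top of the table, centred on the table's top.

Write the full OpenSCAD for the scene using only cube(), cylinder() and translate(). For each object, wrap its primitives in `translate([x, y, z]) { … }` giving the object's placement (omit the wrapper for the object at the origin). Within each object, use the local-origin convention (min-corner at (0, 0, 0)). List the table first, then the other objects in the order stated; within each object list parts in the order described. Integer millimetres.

translate([0, 0, 717]) cube([1155, 887, 29]);
translate([48, 48, 0]) cylinder(h = 717, r = 30);
translate([1107, 48, 0]) cylinder(h = 717, r = 30);
translate([48, 839, 0]) cylinder(h = 717, r = 30);
translate([1107, 839, 0]) cylinder(h = 717, r = 30);
translate([155, 346, 746]) {
  cube([66, 195, 2009]);
  translate([779, 0, 0]) cube([66, 195, 2009]);
  translate([0, 0, 2009]) cube([845, 195, 59]);
}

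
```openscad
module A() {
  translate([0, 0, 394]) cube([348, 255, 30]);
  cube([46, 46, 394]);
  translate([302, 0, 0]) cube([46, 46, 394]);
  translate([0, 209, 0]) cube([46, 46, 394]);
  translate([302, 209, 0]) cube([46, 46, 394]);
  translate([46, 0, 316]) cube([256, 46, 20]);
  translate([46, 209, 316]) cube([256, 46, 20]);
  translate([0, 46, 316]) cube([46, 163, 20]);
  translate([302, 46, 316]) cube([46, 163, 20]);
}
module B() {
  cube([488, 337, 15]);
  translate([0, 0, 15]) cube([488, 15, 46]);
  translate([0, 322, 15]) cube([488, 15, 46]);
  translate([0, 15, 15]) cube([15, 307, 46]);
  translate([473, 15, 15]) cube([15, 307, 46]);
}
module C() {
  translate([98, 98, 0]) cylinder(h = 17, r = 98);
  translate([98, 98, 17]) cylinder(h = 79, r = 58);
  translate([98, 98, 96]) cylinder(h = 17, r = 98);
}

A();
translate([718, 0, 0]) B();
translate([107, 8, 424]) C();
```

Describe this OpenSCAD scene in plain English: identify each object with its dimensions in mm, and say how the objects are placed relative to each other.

A is a four-legged stool. The seat is a 348×255×30 mm slab whose top surface is at z = 424 mm; four square legs, each 46×46 mm in cross-section, run from the floor (z = 0) to the underside of the seat, each flush with a corner of the seat. Four stretchers, 46 mm wide and 20 mm tall, connect adjacent legs with their undersides at z = 316 mm, each running between the inner faces of the legs it joins and aligned with the legs' outer faces on the other axis.

B is an open storage box with external size 488×337×61 mm and wall thickness 15 mm (the base is also 15 mm thick). The base covers the whole footprint; the four walls stand on the base, with the y-facing walls full-width and the x-facing walls fitting between their inner faces.

C is a spool: two coaxial disc flanges of radius 98 mm and thickness 17 mm, joined by a core cylinder of radius 58 mm and height 79 mm. The lower flange rests on z = 0 and the three cylinders share a vertical axis.

The open box is on the floor beside the stool on its +x side. The spool is on top of the stool.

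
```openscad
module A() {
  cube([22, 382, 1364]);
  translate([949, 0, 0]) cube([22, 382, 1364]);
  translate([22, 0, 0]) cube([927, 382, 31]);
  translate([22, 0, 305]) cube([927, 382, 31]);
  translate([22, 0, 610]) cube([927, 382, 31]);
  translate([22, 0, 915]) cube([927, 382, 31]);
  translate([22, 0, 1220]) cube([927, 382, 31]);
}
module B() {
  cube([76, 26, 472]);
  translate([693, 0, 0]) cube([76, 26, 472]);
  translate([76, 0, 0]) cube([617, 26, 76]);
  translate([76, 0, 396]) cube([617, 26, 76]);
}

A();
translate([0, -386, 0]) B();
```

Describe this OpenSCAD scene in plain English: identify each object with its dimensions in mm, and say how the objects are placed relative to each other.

A is an open bookshelf. Two side panels, each 22 mm thick, 382 mm deep and 1364 mm tall, stand 971 mm apart (outside-to-outside). Between them sit 5 shelves, each 31 mm thick and 382 mm deep, spanning the full gap between the sides. The bottom shelf rests on the floor (its underside at z = 0) and the clear gap between one shelf's top and the next shelf's underside is 274 mm.

B is a picture frame with a 617×320 mm rectangular opening (x by z) and a uniform 76 mm border on every side. Frame depth is 26 mm along y. It is built from two vertical stiles running the full outside height and two horizontal rails spanning the gap between the stiles.

The picture frame is on the floor beside the bookshelf on its −y side.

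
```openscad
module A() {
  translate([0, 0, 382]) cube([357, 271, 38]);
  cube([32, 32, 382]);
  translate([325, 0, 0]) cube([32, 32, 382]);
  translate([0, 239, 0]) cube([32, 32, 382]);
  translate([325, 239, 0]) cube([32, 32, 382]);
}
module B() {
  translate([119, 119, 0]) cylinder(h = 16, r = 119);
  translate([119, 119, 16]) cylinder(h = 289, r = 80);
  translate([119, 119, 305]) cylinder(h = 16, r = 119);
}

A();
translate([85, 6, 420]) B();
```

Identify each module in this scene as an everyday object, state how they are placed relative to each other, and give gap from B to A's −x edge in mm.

A is a stool. B is a spool. The spool is on top of the stool. The gap from the spool to the stool's −x edge is 85 mm.

The spool's min-x is at 85; the stool's min-x is 0; gap = 85 mm.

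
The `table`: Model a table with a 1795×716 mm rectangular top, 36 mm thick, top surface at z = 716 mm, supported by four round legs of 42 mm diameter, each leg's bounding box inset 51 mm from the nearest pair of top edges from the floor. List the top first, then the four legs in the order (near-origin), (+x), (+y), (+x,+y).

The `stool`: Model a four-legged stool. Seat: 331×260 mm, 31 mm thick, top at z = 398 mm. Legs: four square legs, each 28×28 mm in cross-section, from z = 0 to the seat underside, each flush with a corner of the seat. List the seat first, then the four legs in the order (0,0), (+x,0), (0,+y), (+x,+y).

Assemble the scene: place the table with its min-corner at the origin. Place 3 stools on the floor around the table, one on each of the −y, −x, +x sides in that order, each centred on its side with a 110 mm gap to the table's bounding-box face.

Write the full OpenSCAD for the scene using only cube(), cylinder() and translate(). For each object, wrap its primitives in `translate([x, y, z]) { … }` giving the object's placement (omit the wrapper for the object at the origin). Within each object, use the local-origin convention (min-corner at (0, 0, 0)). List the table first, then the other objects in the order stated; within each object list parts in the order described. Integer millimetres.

translate([0, 0, 680]) cube([1795, 716, 36]);
translate([72, 72, 0]) cylinder(h = 680, r = 21);
translate([1723, 72, 0]) cylinder(h = 680, r = 21);
translate([72, 644, 0]) cylinder(h = 680, r = 21);
translate([1723, 644, 0]) cylinder(h = 680, r = 21);
translate([732, -370, 0]) {
  translate([0, 0, 367]) cube([331, 260, 31]);
  cube([28, 28, 367]);
  translate([303, 0, 0]) cube([28, 28, 367]);
  translate([0, 232, 0]) cube([28, 28, 367]);
  translate([303, 232, 0]) cube([28, 28, 367]);
}
translate([-441, 228, 0]) {
  translate([0, 0, 367]) cube([331, 260, 31]);
  cube([28, 28, 367]);
  translate([303, 0, 0]) cube([28, 28, 367]);
  translate([0, 232, 0]) cube([28, 28, 367]);
  translate([303, 232, 0]) cube([28, 28, 367]);
}
translate([1905, 228, 0]) {
  translate([0, 0, 367]) cube([331, 260, 31]);
  cube([28, 28, 367]);
  translate([303, 0, 0]) cube([28, 28, 367]);
  translate([0, 232, 0]) cube([28, 28, 367]);
  translate([303, 232, 0]) cube([28, 28, 367]);
}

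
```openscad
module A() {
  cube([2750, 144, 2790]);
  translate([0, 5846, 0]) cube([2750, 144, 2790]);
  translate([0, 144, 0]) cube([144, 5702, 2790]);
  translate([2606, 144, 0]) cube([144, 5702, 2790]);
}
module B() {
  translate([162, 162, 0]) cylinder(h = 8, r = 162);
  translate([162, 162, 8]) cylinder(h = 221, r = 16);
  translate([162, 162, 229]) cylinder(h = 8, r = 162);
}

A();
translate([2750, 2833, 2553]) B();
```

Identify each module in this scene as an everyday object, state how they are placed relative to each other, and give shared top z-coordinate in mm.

Both tops at z = 2790 mm.

A is a house frame. B is a spool. The spool is beside the house frame with their tops flush at z = 2790. The shared top z-coordinate is 2790 mm.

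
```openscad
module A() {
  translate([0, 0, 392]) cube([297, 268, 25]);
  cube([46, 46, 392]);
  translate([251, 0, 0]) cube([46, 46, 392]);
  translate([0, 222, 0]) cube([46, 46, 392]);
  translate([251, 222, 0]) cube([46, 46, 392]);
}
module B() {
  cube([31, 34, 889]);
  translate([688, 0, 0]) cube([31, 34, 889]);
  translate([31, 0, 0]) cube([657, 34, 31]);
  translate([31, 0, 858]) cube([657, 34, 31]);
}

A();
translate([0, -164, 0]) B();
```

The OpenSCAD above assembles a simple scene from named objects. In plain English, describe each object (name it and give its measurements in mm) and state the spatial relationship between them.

A is a four-legged stool. The seat is a 297×268×25 mm slab whose top surface is at z = 417 mm; four square legs, each 46×46 mm in cross-section, run from the floor (z = 0) to the underside of the seat, each flush with a corner of the seat.

B is a rectangular picture frame lying in the x–z plane (depth along y). The opening is 657 mm wide (x) by 827 mm tall (z), surrounded by a border 31 mm wide on all four sides. The frame is 34 mm deep and is made of two full-height vertical stiles with two horizontal rails fitted between them.

The picture frame is on the floor beside the stool on its −y side.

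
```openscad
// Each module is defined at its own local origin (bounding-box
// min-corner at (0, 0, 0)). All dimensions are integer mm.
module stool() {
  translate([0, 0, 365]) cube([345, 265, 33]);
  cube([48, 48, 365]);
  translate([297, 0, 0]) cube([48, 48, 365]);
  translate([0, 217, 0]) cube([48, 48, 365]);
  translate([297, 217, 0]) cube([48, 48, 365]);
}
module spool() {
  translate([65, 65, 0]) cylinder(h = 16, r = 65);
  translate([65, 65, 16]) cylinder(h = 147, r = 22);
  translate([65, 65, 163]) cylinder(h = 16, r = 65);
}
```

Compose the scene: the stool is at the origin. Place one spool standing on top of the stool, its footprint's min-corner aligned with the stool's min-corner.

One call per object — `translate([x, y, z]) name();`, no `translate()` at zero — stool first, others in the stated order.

stool();
translate([0, 0, 398]) spool();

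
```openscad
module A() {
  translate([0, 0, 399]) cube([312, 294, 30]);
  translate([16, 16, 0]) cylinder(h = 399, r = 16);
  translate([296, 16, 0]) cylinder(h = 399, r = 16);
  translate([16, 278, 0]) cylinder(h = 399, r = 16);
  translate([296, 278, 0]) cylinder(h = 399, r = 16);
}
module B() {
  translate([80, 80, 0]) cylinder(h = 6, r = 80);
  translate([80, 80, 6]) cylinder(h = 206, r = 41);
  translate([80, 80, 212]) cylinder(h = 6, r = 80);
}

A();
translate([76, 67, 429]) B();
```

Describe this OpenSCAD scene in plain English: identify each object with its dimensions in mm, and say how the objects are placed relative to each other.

A is a four-legged stool. The seat is 312×294 mm, 30 mm thick, top at z = 429 mm. It stands on four round legs, each 32 mm in diameter, from z = 0 to the seat underside, each leg's axis is inset half a diameter from the nearest pair of seat edges (so the leg's bounding box is flush with the corner).

B is a spool: two coaxial disc flanges of radius 80 mm and thickness 6 mm, joined by a core cylinder of radius 41 mm and height 206 mm. The lower flange rests on z = 0 and the three cylinders share a vertical axis.

The spool is on top of the stool, centred.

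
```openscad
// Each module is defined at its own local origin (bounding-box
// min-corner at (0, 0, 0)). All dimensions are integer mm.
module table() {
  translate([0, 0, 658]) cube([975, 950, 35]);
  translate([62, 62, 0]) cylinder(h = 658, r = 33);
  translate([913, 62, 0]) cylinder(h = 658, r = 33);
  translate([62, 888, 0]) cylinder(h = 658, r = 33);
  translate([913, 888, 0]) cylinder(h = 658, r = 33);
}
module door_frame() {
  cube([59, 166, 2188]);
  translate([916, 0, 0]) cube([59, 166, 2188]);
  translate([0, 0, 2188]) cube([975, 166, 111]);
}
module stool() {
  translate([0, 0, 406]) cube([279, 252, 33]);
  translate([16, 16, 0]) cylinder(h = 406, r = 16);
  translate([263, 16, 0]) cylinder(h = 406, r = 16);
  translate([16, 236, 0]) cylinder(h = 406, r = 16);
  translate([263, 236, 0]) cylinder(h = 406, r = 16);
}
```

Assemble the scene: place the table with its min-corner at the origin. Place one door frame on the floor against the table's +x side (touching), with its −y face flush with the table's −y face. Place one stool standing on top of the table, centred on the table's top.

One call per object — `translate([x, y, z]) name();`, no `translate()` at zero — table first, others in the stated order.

table();
translate([975, 0, 0]) door_frame();
translate([348, 349, 693]) stool();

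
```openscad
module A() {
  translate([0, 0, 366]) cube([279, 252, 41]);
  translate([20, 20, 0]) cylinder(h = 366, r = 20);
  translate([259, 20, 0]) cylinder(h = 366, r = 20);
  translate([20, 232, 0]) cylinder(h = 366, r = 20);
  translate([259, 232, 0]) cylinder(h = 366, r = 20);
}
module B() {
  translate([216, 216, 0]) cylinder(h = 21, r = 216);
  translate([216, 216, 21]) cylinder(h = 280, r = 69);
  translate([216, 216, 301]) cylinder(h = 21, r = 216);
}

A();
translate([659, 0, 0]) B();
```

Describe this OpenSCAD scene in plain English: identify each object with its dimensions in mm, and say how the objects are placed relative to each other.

A is a four-legged stool. The seat is a 279×252×41 mm slab whose top surface is at z = 407 mm; four round legs, each 40 mm in diameter, run from the floor (z = 0) to the underside of the seat, each leg's axis is inset half a diameter from the nearest pair of seat edges (so the leg's bounding box is flush with the corner).

B is a spool: two coaxial disc flanges of radius 216 mm and thickness 21 mm, joined by a core cylinder of radius 69 mm and height 280 mm. The lower flange rests on z = 0 and the three cylinders share a vertical axis.

The spool is on the floor beside the stool on its +x side.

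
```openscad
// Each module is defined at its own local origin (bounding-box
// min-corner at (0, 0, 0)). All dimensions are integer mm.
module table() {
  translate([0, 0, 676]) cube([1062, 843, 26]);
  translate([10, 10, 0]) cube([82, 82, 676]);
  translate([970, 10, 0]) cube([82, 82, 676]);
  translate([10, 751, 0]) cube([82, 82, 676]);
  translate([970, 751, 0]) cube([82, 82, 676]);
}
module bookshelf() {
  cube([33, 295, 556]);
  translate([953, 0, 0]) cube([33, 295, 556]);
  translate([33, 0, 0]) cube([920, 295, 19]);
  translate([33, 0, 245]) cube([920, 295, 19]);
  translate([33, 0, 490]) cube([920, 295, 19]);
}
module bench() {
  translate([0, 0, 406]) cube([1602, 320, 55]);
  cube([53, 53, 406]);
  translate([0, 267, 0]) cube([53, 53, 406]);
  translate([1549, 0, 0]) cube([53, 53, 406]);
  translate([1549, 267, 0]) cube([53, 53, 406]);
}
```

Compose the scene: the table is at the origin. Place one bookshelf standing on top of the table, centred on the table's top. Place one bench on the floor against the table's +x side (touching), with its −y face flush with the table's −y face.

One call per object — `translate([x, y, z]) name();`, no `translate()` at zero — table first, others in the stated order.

table();
translate([38, 274, 702]) bookshelf();
translate([1062, 0, 0]) bench();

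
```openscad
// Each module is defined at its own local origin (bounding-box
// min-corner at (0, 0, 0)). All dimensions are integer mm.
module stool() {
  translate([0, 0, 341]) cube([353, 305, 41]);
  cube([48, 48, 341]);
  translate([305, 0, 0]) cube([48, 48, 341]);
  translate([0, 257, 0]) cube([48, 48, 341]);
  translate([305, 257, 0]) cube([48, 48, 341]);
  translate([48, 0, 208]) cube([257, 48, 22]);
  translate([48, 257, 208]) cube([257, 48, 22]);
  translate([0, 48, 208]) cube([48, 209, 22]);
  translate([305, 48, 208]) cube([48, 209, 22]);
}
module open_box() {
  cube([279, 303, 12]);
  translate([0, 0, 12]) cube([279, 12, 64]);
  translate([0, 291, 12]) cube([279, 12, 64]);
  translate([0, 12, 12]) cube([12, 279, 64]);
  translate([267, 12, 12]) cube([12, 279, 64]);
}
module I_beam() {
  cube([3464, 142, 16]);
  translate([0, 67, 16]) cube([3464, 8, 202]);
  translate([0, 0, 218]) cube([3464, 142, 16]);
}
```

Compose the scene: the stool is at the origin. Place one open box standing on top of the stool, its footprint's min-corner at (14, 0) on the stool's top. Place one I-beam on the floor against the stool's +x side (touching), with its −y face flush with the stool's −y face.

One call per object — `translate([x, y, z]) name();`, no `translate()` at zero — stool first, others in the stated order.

stool();
translate([14, 0, 382]) open_box();
translate([353, 0, 0]) I_beam();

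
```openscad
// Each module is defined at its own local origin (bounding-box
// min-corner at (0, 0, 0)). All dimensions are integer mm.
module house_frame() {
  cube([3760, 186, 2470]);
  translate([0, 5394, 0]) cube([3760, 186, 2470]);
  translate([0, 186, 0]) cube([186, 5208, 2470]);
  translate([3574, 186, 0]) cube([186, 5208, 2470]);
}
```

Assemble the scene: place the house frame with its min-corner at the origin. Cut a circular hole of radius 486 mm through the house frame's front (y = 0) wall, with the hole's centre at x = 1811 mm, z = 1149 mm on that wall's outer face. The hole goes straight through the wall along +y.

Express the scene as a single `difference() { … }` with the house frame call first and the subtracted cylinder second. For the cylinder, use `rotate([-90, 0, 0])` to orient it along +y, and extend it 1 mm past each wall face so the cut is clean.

difference() {
  house_frame();
  translate([1811, -1, 1149]) rotate([-90, 0, 0]) cylinder(h = 188, r = 486);
}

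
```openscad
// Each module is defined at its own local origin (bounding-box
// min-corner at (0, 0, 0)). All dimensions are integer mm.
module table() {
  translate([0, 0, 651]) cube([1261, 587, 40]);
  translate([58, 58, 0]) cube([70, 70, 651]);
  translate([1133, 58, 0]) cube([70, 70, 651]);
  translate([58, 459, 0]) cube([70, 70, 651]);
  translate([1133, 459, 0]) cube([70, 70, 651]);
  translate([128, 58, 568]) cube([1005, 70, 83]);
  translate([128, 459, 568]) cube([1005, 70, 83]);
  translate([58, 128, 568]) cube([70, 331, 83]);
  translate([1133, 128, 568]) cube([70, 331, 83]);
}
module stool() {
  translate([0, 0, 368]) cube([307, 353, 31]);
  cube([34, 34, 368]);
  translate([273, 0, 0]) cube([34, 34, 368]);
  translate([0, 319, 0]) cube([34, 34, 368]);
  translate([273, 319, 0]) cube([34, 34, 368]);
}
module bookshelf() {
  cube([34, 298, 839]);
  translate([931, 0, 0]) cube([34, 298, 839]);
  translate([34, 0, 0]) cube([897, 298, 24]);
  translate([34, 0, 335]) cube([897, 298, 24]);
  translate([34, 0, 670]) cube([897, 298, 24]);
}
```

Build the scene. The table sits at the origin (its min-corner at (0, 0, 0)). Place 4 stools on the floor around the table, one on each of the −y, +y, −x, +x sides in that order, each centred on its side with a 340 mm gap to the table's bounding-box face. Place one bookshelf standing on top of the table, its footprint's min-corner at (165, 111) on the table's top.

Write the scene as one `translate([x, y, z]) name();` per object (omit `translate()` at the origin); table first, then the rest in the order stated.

table();
translate([477, -693, 0]) stool();
translate([477, 927, 0]) stool();
translate([-647, 117, 0]) stool();
translate([1601, 117, 0]) stool();
translate([165, 111, 691]) bookshelf();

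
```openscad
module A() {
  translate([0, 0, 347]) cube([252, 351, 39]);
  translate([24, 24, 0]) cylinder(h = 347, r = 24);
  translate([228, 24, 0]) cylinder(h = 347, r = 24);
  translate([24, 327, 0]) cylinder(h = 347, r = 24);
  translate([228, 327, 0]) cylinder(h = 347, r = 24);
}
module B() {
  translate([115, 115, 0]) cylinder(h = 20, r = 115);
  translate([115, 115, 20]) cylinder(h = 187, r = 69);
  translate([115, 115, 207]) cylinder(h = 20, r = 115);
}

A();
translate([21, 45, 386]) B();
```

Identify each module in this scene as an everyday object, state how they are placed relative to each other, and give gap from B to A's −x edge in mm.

The spool's min-x is at 21; the stool's min-x is 0; gap = 21 mm.

A is a stool. B is a spool. The spool is on top of the stool. The gap from the spool to the stool's −x edge is 21 mm.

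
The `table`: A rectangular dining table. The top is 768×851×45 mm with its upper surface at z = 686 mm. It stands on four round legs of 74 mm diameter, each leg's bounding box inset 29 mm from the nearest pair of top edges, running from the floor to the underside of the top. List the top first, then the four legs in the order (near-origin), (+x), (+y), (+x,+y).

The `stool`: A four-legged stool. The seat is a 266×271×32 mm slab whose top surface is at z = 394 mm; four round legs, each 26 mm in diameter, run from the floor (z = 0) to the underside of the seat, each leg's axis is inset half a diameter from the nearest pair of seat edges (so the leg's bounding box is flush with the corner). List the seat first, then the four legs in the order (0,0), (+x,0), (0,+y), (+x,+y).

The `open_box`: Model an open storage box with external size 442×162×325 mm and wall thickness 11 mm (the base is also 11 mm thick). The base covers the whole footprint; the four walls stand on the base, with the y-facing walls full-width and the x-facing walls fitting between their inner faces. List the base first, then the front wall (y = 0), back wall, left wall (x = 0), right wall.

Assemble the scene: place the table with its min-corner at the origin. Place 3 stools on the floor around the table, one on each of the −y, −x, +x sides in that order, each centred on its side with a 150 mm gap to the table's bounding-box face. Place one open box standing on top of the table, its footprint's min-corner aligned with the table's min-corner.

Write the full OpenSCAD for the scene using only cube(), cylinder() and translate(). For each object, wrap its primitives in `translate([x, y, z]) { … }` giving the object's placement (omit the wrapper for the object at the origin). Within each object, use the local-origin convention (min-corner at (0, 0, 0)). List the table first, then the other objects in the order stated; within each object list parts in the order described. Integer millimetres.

translate([0, 0, 641]) cube([768, 851, 45]);
translate([66, 66, 0]) cylinder(h = 641, r = 37);
translate([702, 66, 0]) cylinder(h = 641, r = 37);
translate([66, 785, 0]) cylinder(h = 641, r = 37);
translate([702, 785, 0]) cylinder(h = 641, r = 37);
translate([251, -421, 0]) {
  translate([0, 0, 362]) cube([266, 271, 32]);
  translate([13, 13, 0]) cylinder(h = 362, r = 13);
  translate([253, 13, 0]) cylinder(h = 362, r = 13);
  translate([13, 258, 0]) cylinder(h = 362, r = 13);
  translate([253, 258, 0]) cylinder(h = 362, r = 13);
}
translate([-416, 290, 0]) {
  translate([0, 0, 362]) cube([266, 271, 32]);
  translate([13, 13, 0]) cylinder(h = 362, r = 13);
  translate([253, 13, 0]) cylinder(h = 362, r = 13);
  translate([13, 258, 0]) cylinder(h = 362, r = 13);
  translate([253, 258, 0]) cylinder(h = 362, r = 13);
}
translate([918, 290, 0]) {
  translate([0, 0, 362]) cube([266, 271, 32]);
  translate([13, 13, 0]) cylinder(h = 362, r = 13);
  translate([253, 13, 0]) cylinder(h = 362, r = 13);
  translate([13, 258, 0]) cylinder(h = 362, r = 13);
  translate([253, 258, 0]) cylinder(h = 362, r = 13);
}
translate([0, 0, 686]) {
  cube([442, 162, 11]);
  translate([0, 0, 11]) cube([442, 11, 314]);
  translate([0, 151, 11]) cube([442, 11, 314]);
  translate([0, 11, 11]) cube([11, 140, 314]);
  translate([431, 11, 11]) cube([11, 140, 314]);
}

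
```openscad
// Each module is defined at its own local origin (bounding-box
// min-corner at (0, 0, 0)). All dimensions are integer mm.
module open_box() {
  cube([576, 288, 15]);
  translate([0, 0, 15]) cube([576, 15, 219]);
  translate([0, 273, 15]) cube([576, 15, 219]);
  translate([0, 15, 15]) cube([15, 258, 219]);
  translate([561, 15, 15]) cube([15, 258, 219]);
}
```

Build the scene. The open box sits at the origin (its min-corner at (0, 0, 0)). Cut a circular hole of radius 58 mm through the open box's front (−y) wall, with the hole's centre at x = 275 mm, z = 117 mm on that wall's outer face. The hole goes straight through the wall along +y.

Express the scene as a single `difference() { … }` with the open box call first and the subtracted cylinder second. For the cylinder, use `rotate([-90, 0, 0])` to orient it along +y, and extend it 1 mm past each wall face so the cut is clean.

difference() {
  open_box();
  translate([275, -1, 117]) rotate([-90, 0, 0]) cylinder(h = 17, r = 58);
}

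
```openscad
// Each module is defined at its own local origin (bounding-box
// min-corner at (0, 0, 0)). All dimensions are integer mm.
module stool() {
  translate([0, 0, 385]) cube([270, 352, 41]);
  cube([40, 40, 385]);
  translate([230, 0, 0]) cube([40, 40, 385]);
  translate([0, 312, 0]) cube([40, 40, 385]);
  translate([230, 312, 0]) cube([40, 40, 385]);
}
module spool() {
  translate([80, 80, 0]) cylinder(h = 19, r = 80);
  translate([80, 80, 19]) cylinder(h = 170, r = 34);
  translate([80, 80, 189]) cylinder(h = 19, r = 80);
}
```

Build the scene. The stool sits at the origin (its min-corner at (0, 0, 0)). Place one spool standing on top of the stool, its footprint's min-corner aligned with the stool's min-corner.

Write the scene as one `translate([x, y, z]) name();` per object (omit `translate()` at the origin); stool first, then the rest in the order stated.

stool();
translate([0, 0, 426]) spool();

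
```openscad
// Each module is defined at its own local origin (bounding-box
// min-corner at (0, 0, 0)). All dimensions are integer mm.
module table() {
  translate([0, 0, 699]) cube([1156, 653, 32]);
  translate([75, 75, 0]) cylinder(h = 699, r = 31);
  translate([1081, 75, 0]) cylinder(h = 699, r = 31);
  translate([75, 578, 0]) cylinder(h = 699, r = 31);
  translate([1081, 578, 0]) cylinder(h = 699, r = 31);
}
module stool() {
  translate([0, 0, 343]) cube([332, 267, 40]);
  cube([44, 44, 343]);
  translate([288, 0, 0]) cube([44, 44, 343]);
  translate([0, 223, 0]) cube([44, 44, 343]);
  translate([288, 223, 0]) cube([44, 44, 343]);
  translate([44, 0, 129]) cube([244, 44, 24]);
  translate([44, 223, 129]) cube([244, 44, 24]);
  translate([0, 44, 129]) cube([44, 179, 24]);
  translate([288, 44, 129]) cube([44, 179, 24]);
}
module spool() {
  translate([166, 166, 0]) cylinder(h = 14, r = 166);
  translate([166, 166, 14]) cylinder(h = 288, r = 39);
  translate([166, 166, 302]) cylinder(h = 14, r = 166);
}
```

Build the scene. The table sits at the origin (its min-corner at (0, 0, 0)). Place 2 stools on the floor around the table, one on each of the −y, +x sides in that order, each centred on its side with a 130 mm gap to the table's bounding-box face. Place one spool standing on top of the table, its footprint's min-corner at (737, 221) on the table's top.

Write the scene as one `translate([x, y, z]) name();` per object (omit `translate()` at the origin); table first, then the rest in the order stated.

table();
translate([412, -397, 0]) stool();
translate([1286, 193, 0]) stool();
translate([737, 221, 731]) spool();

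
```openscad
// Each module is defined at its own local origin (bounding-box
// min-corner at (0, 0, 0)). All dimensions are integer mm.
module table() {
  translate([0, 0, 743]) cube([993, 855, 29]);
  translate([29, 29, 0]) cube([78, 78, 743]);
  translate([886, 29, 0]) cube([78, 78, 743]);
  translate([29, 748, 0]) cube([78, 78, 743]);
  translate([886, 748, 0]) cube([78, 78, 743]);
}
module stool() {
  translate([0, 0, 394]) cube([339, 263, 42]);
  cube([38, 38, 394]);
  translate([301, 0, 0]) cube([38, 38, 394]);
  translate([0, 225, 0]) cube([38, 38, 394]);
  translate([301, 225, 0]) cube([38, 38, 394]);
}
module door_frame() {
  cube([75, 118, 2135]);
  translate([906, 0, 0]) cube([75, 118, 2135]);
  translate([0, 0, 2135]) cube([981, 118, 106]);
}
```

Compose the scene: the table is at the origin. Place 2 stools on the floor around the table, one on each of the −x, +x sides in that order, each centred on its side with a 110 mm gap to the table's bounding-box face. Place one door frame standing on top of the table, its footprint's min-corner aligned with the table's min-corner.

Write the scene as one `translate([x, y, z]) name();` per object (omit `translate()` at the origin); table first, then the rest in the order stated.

table();
translate([-449, 296, 0]) stool();
translate([1103, 296, 0]) stool();
translate([0, 0, 772]) door_frame();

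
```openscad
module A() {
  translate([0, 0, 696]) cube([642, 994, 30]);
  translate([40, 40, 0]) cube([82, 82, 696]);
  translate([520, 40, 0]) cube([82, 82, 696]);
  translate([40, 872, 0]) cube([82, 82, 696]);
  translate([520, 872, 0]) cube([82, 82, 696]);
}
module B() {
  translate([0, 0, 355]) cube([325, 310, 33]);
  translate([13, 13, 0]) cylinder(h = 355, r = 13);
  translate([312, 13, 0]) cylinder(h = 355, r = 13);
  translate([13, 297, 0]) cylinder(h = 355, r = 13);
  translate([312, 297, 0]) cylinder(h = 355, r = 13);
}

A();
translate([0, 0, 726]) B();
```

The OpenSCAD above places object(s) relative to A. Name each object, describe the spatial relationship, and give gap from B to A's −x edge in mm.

The stool's min-x is at 0; the table's min-x is 0; gap = 0 mm.

A is a table. B is a stool. The stool is on top of the table. The gap from the stool to the table's −x edge is 0 mm.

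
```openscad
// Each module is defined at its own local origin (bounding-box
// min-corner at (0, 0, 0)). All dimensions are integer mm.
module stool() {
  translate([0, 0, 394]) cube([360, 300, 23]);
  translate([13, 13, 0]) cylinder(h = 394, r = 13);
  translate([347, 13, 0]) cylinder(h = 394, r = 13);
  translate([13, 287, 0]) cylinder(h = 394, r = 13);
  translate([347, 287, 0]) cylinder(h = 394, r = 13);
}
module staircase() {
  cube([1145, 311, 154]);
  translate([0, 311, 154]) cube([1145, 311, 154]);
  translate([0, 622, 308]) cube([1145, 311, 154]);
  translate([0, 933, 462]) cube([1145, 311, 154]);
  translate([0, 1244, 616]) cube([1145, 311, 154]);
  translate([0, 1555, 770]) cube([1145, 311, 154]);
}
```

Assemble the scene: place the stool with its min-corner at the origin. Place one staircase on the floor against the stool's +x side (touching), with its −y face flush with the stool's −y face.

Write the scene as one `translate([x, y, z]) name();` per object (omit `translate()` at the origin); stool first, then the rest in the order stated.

stool();
translate([360, 0, 0]) staircase();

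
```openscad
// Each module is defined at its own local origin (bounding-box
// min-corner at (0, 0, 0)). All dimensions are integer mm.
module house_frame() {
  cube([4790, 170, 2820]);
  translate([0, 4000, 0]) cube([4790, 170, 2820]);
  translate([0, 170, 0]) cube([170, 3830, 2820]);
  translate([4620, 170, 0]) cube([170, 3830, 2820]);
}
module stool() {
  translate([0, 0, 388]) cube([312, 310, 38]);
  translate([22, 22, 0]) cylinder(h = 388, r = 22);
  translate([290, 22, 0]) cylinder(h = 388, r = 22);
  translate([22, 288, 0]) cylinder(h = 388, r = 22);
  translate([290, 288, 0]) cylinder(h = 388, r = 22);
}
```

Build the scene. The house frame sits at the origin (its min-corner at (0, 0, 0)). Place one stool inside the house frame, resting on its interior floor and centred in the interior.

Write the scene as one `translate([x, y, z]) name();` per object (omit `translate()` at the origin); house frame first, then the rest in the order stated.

house_frame();
translate([2239, 1930, 0]) stool();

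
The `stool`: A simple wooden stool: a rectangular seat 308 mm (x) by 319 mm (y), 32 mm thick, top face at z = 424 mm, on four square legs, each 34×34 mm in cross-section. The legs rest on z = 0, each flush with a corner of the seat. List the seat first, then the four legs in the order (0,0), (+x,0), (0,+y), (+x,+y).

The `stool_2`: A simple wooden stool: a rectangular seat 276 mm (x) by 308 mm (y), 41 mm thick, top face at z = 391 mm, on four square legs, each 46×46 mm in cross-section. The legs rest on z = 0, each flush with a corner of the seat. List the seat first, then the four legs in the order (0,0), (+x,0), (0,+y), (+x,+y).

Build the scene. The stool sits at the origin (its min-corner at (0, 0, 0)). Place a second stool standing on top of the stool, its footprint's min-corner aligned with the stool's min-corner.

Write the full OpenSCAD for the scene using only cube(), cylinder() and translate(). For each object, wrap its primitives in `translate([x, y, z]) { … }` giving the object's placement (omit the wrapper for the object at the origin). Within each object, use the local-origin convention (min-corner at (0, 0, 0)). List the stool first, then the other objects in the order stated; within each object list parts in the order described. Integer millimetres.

translate([0, 0, 392]) cube([308, 319, 32]);
cube([34, 34, 392]);
translate([274, 0, 0]) cube([34, 34, 392]);
translate([0, 285, 0]) cube([34, 34, 392]);
translate([274, 285, 0]) cube([34, 34, 392]);
translate([0, 0, 424]) {
  translate([0, 0, 350]) cube([276, 308, 41]);
  cube([46, 46, 350]);
  translate([230, 0, 0]) cube([46, 46, 350]);
  translate([0, 262, 0]) cube([46, 46, 350]);
  translate([230, 262, 0]) cube([46, 46, 350]);
}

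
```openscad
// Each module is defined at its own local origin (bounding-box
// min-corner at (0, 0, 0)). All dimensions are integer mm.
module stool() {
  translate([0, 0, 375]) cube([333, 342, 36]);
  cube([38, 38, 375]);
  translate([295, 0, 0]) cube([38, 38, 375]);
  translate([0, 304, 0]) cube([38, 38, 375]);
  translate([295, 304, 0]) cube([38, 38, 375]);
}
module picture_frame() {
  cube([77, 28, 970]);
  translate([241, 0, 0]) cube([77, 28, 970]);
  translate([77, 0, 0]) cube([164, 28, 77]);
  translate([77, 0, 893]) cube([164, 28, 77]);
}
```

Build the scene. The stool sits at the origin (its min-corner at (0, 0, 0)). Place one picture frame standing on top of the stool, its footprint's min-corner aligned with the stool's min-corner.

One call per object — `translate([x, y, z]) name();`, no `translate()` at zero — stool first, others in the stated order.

stool();
translate([0, 0, 411]) picture_frame();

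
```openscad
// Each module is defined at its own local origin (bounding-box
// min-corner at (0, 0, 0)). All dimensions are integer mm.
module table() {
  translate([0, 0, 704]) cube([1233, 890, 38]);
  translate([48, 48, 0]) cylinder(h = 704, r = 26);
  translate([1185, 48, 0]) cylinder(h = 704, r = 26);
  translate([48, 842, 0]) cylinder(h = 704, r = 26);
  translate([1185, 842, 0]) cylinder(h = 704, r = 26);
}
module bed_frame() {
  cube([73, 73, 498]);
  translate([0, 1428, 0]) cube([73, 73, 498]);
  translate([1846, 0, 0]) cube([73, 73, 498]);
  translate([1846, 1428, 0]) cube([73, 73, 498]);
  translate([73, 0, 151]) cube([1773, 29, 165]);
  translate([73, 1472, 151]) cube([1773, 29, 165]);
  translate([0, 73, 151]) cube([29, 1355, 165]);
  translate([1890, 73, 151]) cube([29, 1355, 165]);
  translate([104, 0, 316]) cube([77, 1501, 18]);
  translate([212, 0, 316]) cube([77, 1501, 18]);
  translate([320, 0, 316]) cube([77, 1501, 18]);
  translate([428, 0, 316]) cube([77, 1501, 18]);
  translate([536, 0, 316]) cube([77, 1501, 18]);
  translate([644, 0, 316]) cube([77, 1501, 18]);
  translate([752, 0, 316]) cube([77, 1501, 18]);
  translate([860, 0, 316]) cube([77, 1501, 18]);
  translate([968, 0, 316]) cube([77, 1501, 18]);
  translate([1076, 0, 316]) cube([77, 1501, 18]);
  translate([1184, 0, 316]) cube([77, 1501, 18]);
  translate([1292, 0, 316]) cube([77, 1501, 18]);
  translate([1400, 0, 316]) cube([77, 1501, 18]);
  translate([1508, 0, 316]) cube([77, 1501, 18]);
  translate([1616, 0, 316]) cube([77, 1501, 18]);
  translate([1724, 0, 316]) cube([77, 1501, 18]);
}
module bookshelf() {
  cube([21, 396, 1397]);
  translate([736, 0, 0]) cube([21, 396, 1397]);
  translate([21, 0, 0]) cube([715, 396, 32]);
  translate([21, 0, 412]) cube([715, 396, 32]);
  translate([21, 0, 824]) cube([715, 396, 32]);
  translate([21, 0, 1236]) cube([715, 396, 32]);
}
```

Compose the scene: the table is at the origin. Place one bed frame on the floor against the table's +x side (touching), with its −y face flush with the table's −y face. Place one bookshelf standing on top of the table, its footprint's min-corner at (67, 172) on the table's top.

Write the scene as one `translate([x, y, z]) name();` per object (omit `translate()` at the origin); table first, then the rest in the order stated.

table();
translate([1233, 0, 0]) bed_frame();
translate([67, 172, 742]) bookshelf();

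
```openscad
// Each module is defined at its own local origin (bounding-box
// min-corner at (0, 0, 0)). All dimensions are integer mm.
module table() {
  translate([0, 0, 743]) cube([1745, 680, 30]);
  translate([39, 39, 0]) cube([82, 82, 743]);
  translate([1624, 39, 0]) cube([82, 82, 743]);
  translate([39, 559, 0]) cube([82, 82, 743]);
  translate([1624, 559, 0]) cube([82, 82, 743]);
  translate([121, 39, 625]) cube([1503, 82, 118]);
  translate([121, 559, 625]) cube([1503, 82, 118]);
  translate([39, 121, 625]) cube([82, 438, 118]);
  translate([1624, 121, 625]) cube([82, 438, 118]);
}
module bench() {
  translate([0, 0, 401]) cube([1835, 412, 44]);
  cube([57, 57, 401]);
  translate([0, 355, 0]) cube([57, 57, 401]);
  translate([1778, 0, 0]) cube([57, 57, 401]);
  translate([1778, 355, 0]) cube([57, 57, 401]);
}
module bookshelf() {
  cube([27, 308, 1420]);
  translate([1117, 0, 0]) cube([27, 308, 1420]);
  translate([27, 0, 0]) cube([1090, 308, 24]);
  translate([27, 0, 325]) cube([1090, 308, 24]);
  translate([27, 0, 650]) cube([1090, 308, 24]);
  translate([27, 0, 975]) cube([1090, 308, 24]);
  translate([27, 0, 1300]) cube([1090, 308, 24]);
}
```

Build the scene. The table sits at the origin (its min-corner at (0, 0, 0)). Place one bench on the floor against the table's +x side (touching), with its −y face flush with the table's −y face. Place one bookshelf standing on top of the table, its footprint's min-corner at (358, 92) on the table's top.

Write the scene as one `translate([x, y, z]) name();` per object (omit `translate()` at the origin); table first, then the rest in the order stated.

table();
translate([1745, 0, 0]) bench();
translate([358, 92, 773]) bookshelf();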